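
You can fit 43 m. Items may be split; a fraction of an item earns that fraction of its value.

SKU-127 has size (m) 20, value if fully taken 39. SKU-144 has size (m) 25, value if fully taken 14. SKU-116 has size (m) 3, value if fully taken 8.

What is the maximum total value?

Sort by value density: SKU-116 8/3≈2.67, SKU-127 39/20≈1.95, SKU-144 14/25≈0.56.
All 3 m of SKU-116 fit (value 8) → 40 remain.
Take all of SKU-127 (20 m, value 39) → 20 m left.
Only 20 m remain; take 20/25 of SKU-144 for value 14×20/25 = 11.2.
Total value = 58.2.

58.2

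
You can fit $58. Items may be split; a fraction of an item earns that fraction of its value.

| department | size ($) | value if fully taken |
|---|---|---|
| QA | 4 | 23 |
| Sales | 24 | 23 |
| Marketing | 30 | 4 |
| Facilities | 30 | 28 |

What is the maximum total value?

Sort by value density: QA 23/4≈5.75, Sales 23/24≈0.958, Facilities 28/30≈0.933, Marketing 4/30≈0.133.
QA: take in full, 4 $ for value 23 ; 54 left.
Take all of Sales (24 $, value 23) ; 30 $ left.
Take all of Facilities (30 $, value 28) ; 0 $ left.
Total value = 74.

74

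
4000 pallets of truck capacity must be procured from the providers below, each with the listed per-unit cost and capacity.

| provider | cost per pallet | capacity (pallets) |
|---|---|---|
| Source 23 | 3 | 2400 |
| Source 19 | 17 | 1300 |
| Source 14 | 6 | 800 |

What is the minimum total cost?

25600

Use providers in increasing cost order.
Source 23 (3): use full 2400 — 1600 pallets to go.
Source 14 (6): use full 800 — 800 pallets to go.
Source 19 (17): take the remaining 800 — done.
Cost = 2400×3 + 800×6 + 800×17 = 25600.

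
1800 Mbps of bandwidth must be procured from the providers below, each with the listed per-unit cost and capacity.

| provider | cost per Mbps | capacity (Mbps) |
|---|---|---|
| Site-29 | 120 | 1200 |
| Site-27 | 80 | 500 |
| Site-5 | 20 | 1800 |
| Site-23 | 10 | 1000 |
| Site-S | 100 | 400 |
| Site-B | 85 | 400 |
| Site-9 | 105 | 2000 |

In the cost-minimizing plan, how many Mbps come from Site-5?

800

Use providers in increasing cost order.
Site-23 (10): use full 1000 → 800 Mbps to go.
Take 800 from Site-5 at 20 to finish.
Site-27, Site-B, Site-S, Site-9, Site-29: unused.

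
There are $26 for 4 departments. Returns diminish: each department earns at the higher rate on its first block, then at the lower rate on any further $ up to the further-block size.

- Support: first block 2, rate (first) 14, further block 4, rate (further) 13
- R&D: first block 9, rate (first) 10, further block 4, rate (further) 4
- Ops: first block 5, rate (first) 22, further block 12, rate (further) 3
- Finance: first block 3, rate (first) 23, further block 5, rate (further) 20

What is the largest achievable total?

Order all 8 blocks by rate: Finance/first 23 > Ops/first 22 > Finance/second 20 > Support/first 14 > Support/second 13 > R&D/first 10 > R&D/second 4 > Ops/second 3.
Fill Finance first block (3 at 23) → 23 left.
Fill Ops first block (5 at 22) → 18 left.
Finance second at 20: fill all 5 → 13 left.
Fill Support first block (2 at 14) → 11 left.
Support/second (13): +4 → 7 left.
R&D first at 10: only 7 left, fill 7.
Total = 23×3 + 22×5 + 20×5 + 14×2 + 13×4 + 10×7 = 429.

429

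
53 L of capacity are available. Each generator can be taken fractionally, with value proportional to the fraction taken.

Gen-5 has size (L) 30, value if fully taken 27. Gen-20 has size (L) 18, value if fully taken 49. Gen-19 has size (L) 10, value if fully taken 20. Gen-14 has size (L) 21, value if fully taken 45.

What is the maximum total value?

Best value per unit of size first: Gen-20 49/18≈2.72, Gen-14 45/21≈2.14, Gen-19 20/10≈2, Gen-5 27/30≈0.9.
Gen-20: take in full, 18 L for value 49 — 35 left.
All 21 L of Gen-14 fit (value 45) — 14 remain.
Gen-19: take in full, 10 L for value 20 — 4 left.
Only 4 L remain; take 4/30 of Gen-5 for value 27×4/30 = 3.6.
Total value = 117.6.

117.6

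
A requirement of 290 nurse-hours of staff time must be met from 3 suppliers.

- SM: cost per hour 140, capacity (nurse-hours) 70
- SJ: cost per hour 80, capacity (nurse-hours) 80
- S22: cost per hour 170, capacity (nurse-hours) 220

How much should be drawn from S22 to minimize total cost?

Fill from the cheapest supplier first.
Take 80 from SJ at 80 — need 210 more.
Take 70 from SM at 140 — need 140 more.
Take 140 from S22 at 170 to finish.

140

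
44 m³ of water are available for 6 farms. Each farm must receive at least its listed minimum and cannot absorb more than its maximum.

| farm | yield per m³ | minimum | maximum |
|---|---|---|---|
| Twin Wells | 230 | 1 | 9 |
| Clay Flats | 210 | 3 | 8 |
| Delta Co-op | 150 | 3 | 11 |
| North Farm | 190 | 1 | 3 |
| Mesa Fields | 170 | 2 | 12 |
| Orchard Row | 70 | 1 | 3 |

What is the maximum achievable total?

8080

Meeting every minimum uses 1+3+3+1+2+1 = 11 m³, leaving 33.
Highest yield per m³ first: Twin Wells 230 > Clay Flats 210 > North Farm 190 > Mesa Fields 170 > Delta Co-op 150 > Orchard Row 70.
Give Twin Wells 8 more to hit its cap of 9 ; 25 left.
Clay Flats: +5 to 8 (cap) ; 20 left.
North Farm takes 2 more to reach its cap of 3 ; 18 left.
Mesa Fields takes 10 more to reach its cap of 12 ; 8 left.
Give Delta Co-op 8 more to hit its cap of 11 ; 0 left.
Total = 230×9 + 210×8 + 150×11 + 190×3 + 170×12 + 70×1 = 8080.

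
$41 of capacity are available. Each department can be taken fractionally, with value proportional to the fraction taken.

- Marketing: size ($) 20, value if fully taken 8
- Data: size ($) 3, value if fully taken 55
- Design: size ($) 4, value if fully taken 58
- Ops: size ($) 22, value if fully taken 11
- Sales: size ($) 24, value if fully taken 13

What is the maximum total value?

131

Best value per unit of size first: Data 55/3≈18.3, Design 58/4≈14.5, Sales 13/24≈0.542, Ops 11/22≈0.5, Marketing 8/20≈0.4.
All 3 $ of Data fit (value 55) ; 38 remain.
Take all of Design (4 $, value 58) ; 34 $ left.
All 24 $ of Sales fit (value 13) ; 10 remain.
Fill the last 10 $ with part of Ops: 10/22 of it earns 5.
Total value = 131.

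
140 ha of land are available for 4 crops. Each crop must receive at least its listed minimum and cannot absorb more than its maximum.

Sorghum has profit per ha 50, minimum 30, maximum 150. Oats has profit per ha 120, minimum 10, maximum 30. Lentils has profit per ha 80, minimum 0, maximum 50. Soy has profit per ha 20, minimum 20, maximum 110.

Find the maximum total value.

10000

Meeting every minimum uses 30+10+0+20 = 60 ha, leaving 80.
Highest profit per ha first: Oats 120 > Lentils 80 > Sorghum 50 > Soy 20.
Give Oats 20 more to hit its cap of 30 — 60 left.
Lentils takes 50 more to reach its cap of 50 — 10 left.
Sorghum has room for 120 more but only 10 remain, so it gets 40.
Total = 50×40 + 120×30 + 80×50 + 20×20 = 10000.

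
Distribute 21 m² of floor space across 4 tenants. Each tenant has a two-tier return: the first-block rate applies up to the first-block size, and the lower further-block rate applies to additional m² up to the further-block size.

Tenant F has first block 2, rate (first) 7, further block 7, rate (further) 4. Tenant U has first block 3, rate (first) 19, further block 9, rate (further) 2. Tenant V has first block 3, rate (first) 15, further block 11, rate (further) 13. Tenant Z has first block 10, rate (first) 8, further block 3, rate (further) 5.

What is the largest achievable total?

Treat each block as its own option and order by rate: Tenant U/first 19 > Tenant V/first 15 > Tenant V/second 13 > Tenant Z/first 8 > Tenant F/first 7 > Tenant Z/second 5 > Tenant F/second 4 > Tenant U/second 2.
Tenant U first at 19: fill all 3 ; 18 left.
Fill Tenant V first block (3 at 15) ; 15 left.
Fill Tenant V second block (11 at 13) ; 4 left.
4 remain; put them into Tenant Z first at 8.
Total = 19×3 + 15×3 + 13×11 + 8×4 = 277.

277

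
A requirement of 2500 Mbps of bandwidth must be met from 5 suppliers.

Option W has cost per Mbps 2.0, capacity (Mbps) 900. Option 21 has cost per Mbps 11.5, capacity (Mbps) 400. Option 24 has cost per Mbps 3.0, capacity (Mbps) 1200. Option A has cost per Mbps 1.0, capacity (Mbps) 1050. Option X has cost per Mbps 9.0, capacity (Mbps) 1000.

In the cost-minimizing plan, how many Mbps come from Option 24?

550

Fill from the cheapest supplier first.
Option A at 1.0: take all 1050 Mbps — 1450 still needed.
Option W at 2.0: take all 900 Mbps — 550 still needed.
Option 24 at 3.0: take 550 of its 1200 — requirement met.
Option X, Option 21: unused.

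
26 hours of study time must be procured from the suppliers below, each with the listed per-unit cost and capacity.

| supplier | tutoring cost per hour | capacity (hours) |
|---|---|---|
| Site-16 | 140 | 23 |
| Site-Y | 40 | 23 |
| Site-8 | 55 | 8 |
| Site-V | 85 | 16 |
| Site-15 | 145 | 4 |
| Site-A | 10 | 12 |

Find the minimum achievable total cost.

680

Use suppliers in increasing cost order.
Site-A at 10: take all 12 hours — 14 still needed.
Take 14 from Site-Y at 40 to finish.
Site-8, Site-V, Site-16, Site-15: unused.
Cost = 12×10 + 14×40 = 680.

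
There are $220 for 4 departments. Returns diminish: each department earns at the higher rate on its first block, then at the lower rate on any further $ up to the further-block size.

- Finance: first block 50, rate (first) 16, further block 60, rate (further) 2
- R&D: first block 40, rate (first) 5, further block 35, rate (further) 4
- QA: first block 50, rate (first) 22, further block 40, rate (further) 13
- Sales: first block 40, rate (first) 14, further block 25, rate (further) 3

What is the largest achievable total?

3180

Order all 8 blocks by rate: QA/tier1 22 > Finance/tier1 16 > Sales/tier1 14 > QA/tier2 13 > R&D/tier1 5 > R&D/tier2 4 > Sales/tier2 3 > Finance/tier2 2.
QA/tier1 (22): +50 — 170 left.
Finance/tier1 (16): +50 — 120 left.
Sales/tier1 (14): +40 — 80 left.
Fill QA tier2 block (40 at 13) — 40 left.
R&D/tier1 (5): +40 — 0 left.
Total = 22×50 + 16×50 + 14×40 + 13×40 + 5×40 = 3180.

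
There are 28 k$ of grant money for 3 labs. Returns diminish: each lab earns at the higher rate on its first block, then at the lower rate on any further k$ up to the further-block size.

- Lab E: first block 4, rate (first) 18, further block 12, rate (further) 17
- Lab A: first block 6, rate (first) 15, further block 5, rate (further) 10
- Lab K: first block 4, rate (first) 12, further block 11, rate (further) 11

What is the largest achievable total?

Rank every tier by rate: Lab E/tier1 18 > Lab E/tier2 17 > Lab A/tier1 15 > Lab K/tier1 12 > Lab K/tier2 11 > Lab A/tier2 10.
Lab E/tier1 (18): +4 — 24 left.
Fill Lab E tier2 block (12 at 17) — 12 left.
Lab A tier1 at 15: fill all 6 — 6 left.
Lab K/tier1 (12): +4 — 2 left.
Lab K tier2 at 11: only 2 left, fill 2.
Total = 18×4 + 17×12 + 15×6 + 12×4 + 11×2 = 436.

436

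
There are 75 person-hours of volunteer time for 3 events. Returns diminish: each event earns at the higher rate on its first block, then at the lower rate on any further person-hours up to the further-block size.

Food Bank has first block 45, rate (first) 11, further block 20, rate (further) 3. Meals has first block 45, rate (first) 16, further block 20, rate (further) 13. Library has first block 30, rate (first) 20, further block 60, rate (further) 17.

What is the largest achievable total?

Treat each block as its own option and order by rate: Library/tier1 20 > Library/tier2 17 > Meals/tier1 16 > Meals/tier2 13 > Food Bank/tier1 11 > Food Bank/tier2 3.
Library/tier1 (20): +30 ; 45 left.
Library tier2 at 17: only 45 left, fill 45.
Total = 20×30 + 17×45 = 1365.

1365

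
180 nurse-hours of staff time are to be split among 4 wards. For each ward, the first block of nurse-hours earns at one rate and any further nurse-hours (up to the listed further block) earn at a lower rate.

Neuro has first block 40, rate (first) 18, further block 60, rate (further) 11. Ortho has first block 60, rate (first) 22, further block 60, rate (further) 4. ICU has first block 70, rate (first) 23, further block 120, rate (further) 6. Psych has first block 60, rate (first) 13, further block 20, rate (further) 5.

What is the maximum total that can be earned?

3780

Treat each block as its own option and order by rate: ICU/T1 23 > Ortho/T1 22 > Neuro/T1 18 > Psych/T1 13 > Neuro/T2 11 > ICU/T2 6 > Psych/T2 5 > Ortho/T2 4.
ICU/T1 (23): +70 — 110 left.
Ortho T1 at 22: fill all 60 — 50 left.
Fill Neuro T1 block (40 at 18) — 10 left.
Psych/T1: +10 of 60 at 13; pool empty.
Total = 23×70 + 22×60 + 18×40 + 13×10 = 3780.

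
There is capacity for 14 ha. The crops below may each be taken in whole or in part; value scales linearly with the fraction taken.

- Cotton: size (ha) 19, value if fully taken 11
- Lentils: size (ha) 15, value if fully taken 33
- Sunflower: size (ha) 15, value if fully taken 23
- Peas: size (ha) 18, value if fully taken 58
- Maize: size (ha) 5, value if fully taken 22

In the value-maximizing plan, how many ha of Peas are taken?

Best value per unit of size first: Maize 22/5≈4.4, Peas 58/18≈3.22, Lentils 33/15≈2.2, Sunflower 23/15≈1.53, Cotton 11/19≈0.579.
All 5 ha of Maize fit (value 22) — 9 remain.
9 ha left: a 9/18 share of Peas gives 58×9/18 = 29.

9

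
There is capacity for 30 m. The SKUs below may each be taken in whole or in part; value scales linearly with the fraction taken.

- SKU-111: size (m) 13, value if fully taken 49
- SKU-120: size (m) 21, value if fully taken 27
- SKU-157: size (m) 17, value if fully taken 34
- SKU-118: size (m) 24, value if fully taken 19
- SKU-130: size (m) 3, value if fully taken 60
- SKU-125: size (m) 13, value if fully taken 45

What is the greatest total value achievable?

156

Sort by value density: SKU-130 60/3≈20, SKU-111 49/13≈3.77, SKU-125 45/13≈3.46, SKU-157 34/17≈2, SKU-120 27/21≈1.29, SKU-118 19/24≈0.792.
All 3 m of SKU-130 fit (value 60) — 27 remain.
SKU-111: take in full, 13 m for value 49 — 14 left.
Take all of SKU-125 (13 m, value 45) — 1 m left.
Only 1 m remain; take 1/17 of SKU-157 for value 34×1/17 = 2.
Total value = 156.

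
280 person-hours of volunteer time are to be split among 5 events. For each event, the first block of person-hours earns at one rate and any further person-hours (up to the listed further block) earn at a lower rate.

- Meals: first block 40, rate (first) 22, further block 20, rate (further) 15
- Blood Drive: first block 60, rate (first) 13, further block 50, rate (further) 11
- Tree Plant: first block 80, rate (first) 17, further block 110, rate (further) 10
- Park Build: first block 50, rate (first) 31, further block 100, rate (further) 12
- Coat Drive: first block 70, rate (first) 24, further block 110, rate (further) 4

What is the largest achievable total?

Treat each block as its own option and order by rate: Park Build/tier1 31 > Coat Drive/tier1 24 > Meals/tier1 22 > Tree Plant/tier1 17 > Meals/tier2 15 > Blood Drive/tier1 13 > Park Build/tier2 12 > Blood Drive/tier2 11 > Tree Plant/tier2 10 > Coat Drive/tier2 4.
Fill Park Build tier1 block (50 at 31) → 230 left.
Fill Coat Drive tier1 block (70 at 24) → 160 left.
Meals/tier1 (22): +40 → 120 left.
Fill Tree Plant tier1 block (80 at 17) → 40 left.
Meals tier2 at 15: fill all 20 → 20 left.
Blood Drive tier1 at 13: only 20 left, fill 20.
Total = 31×50 + 24×70 + 22×40 + 17×80 + 15×20 + 13×20 = 6030.

6030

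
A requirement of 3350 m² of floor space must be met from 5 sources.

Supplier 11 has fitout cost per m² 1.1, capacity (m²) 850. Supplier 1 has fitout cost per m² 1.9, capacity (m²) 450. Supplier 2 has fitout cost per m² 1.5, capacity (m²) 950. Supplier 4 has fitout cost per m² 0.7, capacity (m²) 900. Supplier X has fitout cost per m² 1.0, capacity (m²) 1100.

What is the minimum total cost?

3415

Cheapest first:
Supplier 4 at 0.7: take all 900 m² → 2450 still needed.
Take 1100 from Supplier X at 1.0 → need 1350 more.
Take 850 from Supplier 11 at 1.1 → need 500 more.
Supplier 2 (1.5): take the remaining 500 → done.
Supplier 1: unused.
Cost = 900×0.7 + 1100×1.0 + 850×1.1 + 500×1.5 = 3415.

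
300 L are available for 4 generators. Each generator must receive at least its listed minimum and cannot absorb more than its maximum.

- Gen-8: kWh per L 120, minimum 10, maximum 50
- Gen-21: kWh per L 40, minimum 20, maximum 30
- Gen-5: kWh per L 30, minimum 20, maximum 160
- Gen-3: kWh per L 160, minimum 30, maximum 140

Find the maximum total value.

Meeting every minimum uses 10+20+20+30 = 80 L, leaving 220.
Order the generators by kWh per L: Gen-3 160 > Gen-8 120 > Gen-21 40 > Gen-5 30.
Gen-3 takes 110 more to reach its cap of 140 ; 110 left.
Give Gen-8 40 more to hit its cap of 50 ; 70 left.
Give Gen-21 10 more to hit its cap of 30 ; 60 left.
Gen-5: +60 (room for 140) → 80. Pool exhausted.
Total = 120×50 + 40×30 + 30×80 + 160×140 = 32000.

32000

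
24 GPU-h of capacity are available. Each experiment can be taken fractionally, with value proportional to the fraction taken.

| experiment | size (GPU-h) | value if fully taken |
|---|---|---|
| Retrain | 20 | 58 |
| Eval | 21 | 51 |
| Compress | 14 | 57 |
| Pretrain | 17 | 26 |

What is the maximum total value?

Rank by value-to-size ratio: Compress 57/14≈4.07, Retrain 58/20≈2.9, Eval 51/21≈2.43, Pretrain 26/17≈1.53.
Compress: take in full, 14 GPU-h for value 57 → 10 left.
Only 10 GPU-h remain; take 10/20 of Retrain for value 58×10/20 = 29.
Total value = 86.

86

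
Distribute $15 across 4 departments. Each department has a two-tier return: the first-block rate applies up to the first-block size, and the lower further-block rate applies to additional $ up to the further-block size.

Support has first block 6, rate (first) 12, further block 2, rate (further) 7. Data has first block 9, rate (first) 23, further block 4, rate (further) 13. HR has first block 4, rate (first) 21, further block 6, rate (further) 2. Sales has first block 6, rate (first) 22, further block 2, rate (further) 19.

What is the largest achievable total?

339

Treat each block as its own option and order by rate: Data/T1 23 > Sales/T1 22 > HR/T1 21 > Sales/T2 19 > Data/T2 13 > Support/T1 12 > Support/T2 7 > HR/T2 2.
Data T1 at 23: fill all 9 ; 6 left.
Fill Sales T1 block (6 at 22) ; 0 left.
Total = 23×9 + 22×6 = 339.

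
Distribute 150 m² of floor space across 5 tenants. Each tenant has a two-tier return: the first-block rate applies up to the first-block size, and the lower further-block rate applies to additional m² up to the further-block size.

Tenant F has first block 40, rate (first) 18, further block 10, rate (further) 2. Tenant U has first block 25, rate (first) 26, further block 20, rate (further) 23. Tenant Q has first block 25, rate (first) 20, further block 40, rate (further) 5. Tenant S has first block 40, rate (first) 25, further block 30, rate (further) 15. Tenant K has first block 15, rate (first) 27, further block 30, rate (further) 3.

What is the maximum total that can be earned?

3465

Order all 10 blocks by rate: Tenant K/T1 27 > Tenant U/T1 26 > Tenant S/T1 25 > Tenant U/T2 23 > Tenant Q/T1 20 > Tenant F/T1 18 > Tenant S/T2 15 > Tenant Q/T2 5 > Tenant K/T2 3 > Tenant F/T2 2.
Tenant K/T1 (27): +15 — 135 left.
Fill Tenant U T1 block (25 at 26) — 110 left.
Tenant S/T1 (25): +40 — 70 left.
Tenant U T2 at 23: fill all 20 — 50 left.
Tenant Q/T1 (20): +25 — 25 left.
Tenant F/T1: +25 of 40 at 18; pool empty.
Total = 27×15 + 26×25 + 25×40 + 23×20 + 20×25 + 18×25 = 3465.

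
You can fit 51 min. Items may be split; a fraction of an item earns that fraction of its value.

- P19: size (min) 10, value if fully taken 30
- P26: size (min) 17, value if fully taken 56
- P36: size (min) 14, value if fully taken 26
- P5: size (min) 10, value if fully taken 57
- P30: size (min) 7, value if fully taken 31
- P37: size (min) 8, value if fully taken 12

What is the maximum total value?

Rank by value-to-size ratio: P5 57/10≈5.7, P30 31/7≈4.43, P26 56/17≈3.29, P19 30/10≈3, P36 26/14≈1.86, P37 12/8≈1.5.
Take all of P5 (10 min, value 57) → 41 min left.
P30: take in full, 7 min for value 31 → 34 left.
P26: take in full, 17 min for value 56 → 17 left.
All 10 min of P19 fit (value 30) → 7 remain.
Only 7 min remain; take 7/14 of P36 for value 26×7/14 = 13.
Total value = 187.

187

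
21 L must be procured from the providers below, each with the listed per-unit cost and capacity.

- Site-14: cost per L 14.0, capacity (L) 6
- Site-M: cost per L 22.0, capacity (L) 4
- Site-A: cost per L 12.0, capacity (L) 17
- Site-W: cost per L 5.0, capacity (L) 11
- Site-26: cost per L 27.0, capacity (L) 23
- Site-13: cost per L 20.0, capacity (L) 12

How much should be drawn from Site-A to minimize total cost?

Cheapest first:
Site-W at 5.0: take all 11 L → 10 still needed.
Take 10 from Site-A at 12.0 to finish.
Site-14, Site-13, Site-M, Site-26: unused.

10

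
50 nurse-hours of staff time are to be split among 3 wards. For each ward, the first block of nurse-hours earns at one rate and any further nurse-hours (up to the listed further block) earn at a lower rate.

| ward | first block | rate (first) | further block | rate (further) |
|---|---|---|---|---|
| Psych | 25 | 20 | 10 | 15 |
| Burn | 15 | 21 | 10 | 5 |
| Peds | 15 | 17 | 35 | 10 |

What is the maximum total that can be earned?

985

Rank every tier by rate: Burn/T1 21 > Psych/T1 20 > Peds/T1 17 > Psych/T2 15 > Peds/T2 10 > Burn/T2 5.
Fill Burn T1 block (15 at 21) — 35 left.
Psych T1 at 20: fill all 25 — 10 left.
Peds/T1: +10 of 15 at 17; pool empty.
Total = 21×15 + 20×25 + 17×10 = 985.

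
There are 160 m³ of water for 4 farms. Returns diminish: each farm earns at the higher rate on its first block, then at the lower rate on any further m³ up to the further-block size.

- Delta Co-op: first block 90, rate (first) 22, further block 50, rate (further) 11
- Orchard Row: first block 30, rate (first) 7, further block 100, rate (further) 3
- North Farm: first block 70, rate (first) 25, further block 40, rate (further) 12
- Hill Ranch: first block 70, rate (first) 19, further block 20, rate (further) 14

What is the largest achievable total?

Order all 8 blocks by rate: North Farm/T1 25 > Delta Co-op/T1 22 > Hill Ranch/T1 19 > Hill Ranch/T2 14 > North Farm/T2 12 > Delta Co-op/T2 11 > Orchard Row/T1 7 > Orchard Row/T2 3.
North Farm T1 at 25: fill all 70 → 90 left.
Fill Delta Co-op T1 block (90 at 22) → 0 left.
Total = 25×70 + 22×90 = 3730.

3730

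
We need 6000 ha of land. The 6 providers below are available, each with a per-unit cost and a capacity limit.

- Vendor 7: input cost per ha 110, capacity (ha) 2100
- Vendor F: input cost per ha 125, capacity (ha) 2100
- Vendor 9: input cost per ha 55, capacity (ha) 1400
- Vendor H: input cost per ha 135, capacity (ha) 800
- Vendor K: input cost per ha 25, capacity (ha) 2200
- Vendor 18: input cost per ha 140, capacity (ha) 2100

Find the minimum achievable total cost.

Fill from the cheapest provider first.
Vendor K (25): use full 2200 — 3800 ha to go.
Vendor 9 (55): use full 1400 — 2400 ha to go.
Vendor 7 (110): use full 2100 — 300 ha to go.
Vendor F (125): take the remaining 300 — done.
Vendor H, Vendor 18: unused.
Cost = 2200×25 + 1400×55 + 2100×110 + 300×125 = 400500.

400500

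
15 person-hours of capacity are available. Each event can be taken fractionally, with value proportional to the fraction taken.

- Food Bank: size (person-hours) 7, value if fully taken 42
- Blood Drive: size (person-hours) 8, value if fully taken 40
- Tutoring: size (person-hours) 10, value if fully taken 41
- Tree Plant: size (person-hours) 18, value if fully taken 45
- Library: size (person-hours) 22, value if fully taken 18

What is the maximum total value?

82

Rank by value-to-size ratio: Food Bank 42/7≈6, Blood Drive 40/8≈5, Tutoring 41/10≈4.1, Tree Plant 45/18≈2.5, Library 18/22≈0.818.
All 7 person-hours of Food Bank fit (value 42) → 8 remain.
Blood Drive: take in full, 8 person-hours for value 40 → 0 left.
Total value = 82.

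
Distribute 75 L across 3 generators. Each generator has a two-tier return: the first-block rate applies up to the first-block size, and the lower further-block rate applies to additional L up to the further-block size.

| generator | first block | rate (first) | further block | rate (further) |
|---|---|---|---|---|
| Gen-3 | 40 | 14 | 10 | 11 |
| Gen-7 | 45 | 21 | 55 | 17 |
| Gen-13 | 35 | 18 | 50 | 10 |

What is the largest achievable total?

1485

Order all 6 blocks by rate: Gen-7/T1 21 > Gen-13/T1 18 > Gen-7/T2 17 > Gen-3/T1 14 > Gen-3/T2 11 > Gen-13/T2 10.
Gen-7 T1 at 21: fill all 45 → 30 left.
Gen-13/T1: +30 of 35 at 18; pool empty.
Total = 21×45 + 18×30 = 1485.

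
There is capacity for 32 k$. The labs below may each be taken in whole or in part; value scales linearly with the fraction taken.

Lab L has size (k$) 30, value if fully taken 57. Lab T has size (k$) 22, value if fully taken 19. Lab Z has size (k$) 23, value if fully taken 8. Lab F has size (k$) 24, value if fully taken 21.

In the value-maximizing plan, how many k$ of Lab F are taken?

2

Best value per unit of size first: Lab L 57/30≈1.9, Lab F 21/24≈0.875, Lab T 19/22≈0.864, Lab Z 8/23≈0.348.
Take all of Lab L (30 k$, value 57) ; 2 k$ left.
Fill the last 2 k$ with part of Lab F: 2/24 of it earns 1.75.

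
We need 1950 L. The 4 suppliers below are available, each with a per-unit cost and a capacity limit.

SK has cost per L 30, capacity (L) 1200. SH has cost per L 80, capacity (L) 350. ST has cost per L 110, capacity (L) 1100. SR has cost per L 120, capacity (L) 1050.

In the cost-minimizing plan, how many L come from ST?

400

Cheapest first:
Take 1200 from SK at 30 → need 750 more.
Take 350 from SH at 80 → need 400 more.
Take 400 from ST at 110 to finish.
SR: unused.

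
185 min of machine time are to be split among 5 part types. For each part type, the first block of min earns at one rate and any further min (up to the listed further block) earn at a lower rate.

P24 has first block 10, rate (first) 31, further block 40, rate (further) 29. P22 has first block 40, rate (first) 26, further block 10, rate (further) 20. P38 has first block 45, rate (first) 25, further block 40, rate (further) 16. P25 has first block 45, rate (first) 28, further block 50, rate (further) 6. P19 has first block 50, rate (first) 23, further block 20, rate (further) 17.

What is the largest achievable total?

Rank every tier by rate: P24/first 31 > P24/second 29 > P25/first 28 > P22/first 26 > P38/first 25 > P19/first 23 > P22/second 20 > P19/second 17 > P38/second 16 > P25/second 6.
P24 first at 31: fill all 10 ; 175 left.
P24/second (29): +40 ; 135 left.
Fill P25 first block (45 at 28) ; 90 left.
P22 first at 26: fill all 40 ; 50 left.
P38/first (25): +45 ; 5 left.
P19 first at 23: only 5 left, fill 5.
Total = 31×10 + 29×40 + 28×45 + 26×40 + 25×45 + 23×5 = 5010.

5010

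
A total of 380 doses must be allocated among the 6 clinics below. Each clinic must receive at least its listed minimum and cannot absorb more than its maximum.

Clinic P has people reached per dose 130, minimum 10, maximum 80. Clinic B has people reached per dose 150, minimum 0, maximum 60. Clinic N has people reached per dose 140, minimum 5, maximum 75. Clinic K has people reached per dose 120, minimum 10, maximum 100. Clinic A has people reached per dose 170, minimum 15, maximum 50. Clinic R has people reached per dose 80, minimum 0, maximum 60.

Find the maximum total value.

Meeting every minimum uses 10+0+5+10+15+0 = 40 doses, leaving 340.
Order the clinics by people reached per dose: Clinic A 170 > Clinic B 150 > Clinic N 140 > Clinic P 130 > Clinic K 120 > Clinic R 80.
Clinic A takes 35 more to reach its cap of 50 ; 305 left.
Clinic B: +60 to 60 (cap) ; 245 left.
Give Clinic N 70 more to hit its cap of 75 ; 175 left.
Give Clinic P 70 more to hit its cap of 80 ; 105 left.
Clinic K: +90 to 100 (cap) ; 15 left.
Clinic R has room for 60 more but only 15 remain, so it gets 15.
Total = 130×80 + 150×60 + 140×75 + 120×100 + 170×50 + 80×15 = 51600.

51600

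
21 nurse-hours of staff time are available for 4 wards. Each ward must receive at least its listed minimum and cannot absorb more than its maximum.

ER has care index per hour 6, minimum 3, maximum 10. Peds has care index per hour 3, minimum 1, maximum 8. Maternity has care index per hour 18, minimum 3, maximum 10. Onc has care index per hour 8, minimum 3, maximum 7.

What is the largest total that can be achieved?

Meeting every minimum uses 3+1+3+3 = 10 nurse-hours, leaving 11.
Order the wards by care index per hour: Maternity 18 > Onc 8 > ER 6 > Peds 3.
Maternity: +7 to 10 (cap) → 4 left.
Onc takes 4 more to reach its cap of 7 → 0 left.
Total = 6×3 + 3×1 + 18×10 + 8×7 = 257.

257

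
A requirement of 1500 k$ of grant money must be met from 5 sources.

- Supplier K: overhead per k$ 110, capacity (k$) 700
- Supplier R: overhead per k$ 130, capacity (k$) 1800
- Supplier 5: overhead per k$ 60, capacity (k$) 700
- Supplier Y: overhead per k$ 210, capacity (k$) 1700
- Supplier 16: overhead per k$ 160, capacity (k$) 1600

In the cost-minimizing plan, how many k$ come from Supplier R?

Cheapest first:
Supplier 5 (60): use full 700 → 800 k$ to go.
Supplier K (110): use full 700 → 100 k$ to go.
Supplier R at 130: take 100 of its 1800 → requirement met.
Supplier 16, Supplier Y: unused.

100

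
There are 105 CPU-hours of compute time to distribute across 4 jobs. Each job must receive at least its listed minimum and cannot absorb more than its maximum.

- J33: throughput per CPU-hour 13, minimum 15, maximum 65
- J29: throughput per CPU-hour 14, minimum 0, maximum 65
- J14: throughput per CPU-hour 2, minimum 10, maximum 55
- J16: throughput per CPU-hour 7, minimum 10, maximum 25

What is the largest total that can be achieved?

1260

Meeting every minimum uses 15+0+10+10 = 35 CPU-hours, leaving 70.
Highest throughput per CPU-hour first: J29 14 > J33 13 > J16 7 > J14 2.
J29 takes 65 more to reach its cap of 65 ; 5 left.
Only 5 left; J33 takes them to reach 20.
Total = 13×20 + 14×65 + 2×10 + 7×10 = 1260.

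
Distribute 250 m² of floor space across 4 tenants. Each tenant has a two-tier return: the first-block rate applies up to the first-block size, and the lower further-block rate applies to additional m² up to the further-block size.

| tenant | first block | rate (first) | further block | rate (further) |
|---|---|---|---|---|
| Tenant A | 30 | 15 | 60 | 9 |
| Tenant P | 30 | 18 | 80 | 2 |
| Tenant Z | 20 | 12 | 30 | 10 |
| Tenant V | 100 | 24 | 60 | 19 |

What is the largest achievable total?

Rank every tier by rate: Tenant V/tier1 24 > Tenant V/tier2 19 > Tenant P/tier1 18 > Tenant A/tier1 15 > Tenant Z/tier1 12 > Tenant Z/tier2 10 > Tenant A/tier2 9 > Tenant P/tier2 2.
Tenant V tier1 at 24: fill all 100 ; 150 left.
Fill Tenant V tier2 block (60 at 19) ; 90 left.
Fill Tenant P tier1 block (30 at 18) ; 60 left.
Tenant A/tier1 (15): +30 ; 30 left.
Tenant Z tier1 at 12: fill all 20 ; 10 left.
10 remain; put them into Tenant Z tier2 at 10.
Total = 24×100 + 19×60 + 18×30 + 15×30 + 12×20 + 10×10 = 4870.

4870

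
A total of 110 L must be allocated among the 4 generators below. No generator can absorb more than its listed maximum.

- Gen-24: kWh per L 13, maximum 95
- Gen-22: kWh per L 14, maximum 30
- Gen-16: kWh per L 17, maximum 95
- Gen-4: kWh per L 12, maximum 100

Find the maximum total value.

1825

Order the generators by kWh per L: Gen-16 17 > Gen-22 14 > Gen-24 13 > Gen-4 12.
Gen-16: +95 to 95 (cap) → 15 left.
Only 15 left; Gen-22 takes them to reach 15.
Total = 14×15 + 17×95 = 1825.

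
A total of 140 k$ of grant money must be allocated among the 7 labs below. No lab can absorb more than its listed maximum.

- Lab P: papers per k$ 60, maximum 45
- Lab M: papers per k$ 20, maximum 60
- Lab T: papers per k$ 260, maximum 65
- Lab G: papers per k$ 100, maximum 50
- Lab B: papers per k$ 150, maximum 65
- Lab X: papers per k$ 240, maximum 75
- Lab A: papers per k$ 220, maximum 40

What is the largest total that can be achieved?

Highest papers per k$ first: Lab T 260 > Lab X 240 > Lab A 220 > Lab B 150 > Lab G 100 > Lab P 60 > Lab M 20.
Lab T takes 65 to reach its cap of 65 → 75 left.
Lab X takes 75 to reach its cap of 75 → 0 left.
Total = 260×65 + 240×75 = 34900.

34900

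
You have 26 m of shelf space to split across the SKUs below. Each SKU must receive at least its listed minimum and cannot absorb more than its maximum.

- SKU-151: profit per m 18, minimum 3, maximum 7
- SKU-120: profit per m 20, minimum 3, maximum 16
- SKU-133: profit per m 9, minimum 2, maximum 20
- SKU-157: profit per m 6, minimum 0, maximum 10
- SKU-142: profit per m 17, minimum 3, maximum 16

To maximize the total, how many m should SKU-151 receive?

Meeting every minimum uses 3+3+2+0+3 = 11 m, leaving 15.
Rank by profit per m: SKU-120 20 > SKU-151 18 > SKU-142 17 > SKU-133 9 > SKU-157 6.
SKU-120: +13 to 16 (cap) ; 2 left.
Only 2 left; SKU-151 takes them to reach 5.

5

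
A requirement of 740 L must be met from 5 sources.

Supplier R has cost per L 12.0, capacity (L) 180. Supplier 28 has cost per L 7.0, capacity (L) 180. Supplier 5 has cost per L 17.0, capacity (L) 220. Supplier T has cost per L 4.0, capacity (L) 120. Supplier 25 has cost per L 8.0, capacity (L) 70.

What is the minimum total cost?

Use sources in increasing cost order.
Take 120 from Supplier T at 4.0 — need 620 more.
Supplier 28 (7.0): use full 180 — 440 L to go.
Supplier 25 (8.0): use full 70 — 370 L to go.
Supplier R at 12.0: take all 180 L — 190 still needed.
Supplier 5 at 17.0: take 190 of its 220 — requirement met.
Cost = 120×4.0 + 180×7.0 + 70×8.0 + 180×12.0 + 190×17.0 = 7690.

7690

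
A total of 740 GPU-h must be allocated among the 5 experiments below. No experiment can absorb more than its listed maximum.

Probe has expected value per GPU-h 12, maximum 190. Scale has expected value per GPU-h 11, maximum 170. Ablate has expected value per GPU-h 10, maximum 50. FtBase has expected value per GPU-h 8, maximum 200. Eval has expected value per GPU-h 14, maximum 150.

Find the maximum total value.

Rank by expected value per GPU-h: Eval 14 > Probe 12 > Scale 11 > Ablate 10 > FtBase 8.
Eval: +150 to 150 (cap) ; 590 left.
Give Probe 190 to hit its cap of 190 ; 400 left.
Scale: +170 to 170 (cap) ; 230 left.
Give Ablate 50 to hit its cap of 50 ; 180 left.
Only 180 left; FtBase takes them to reach 180.
Total = 12×190 + 11×170 + 10×50 + 8×180 + 14×150 = 8190.

8190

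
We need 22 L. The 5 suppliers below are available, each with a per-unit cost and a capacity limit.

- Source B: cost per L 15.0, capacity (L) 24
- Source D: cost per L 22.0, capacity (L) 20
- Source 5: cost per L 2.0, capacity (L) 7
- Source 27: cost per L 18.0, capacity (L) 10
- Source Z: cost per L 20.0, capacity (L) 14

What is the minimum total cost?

Fill from the cheapest supplier first.
Take 7 from Source 5 at 2.0 ; need 15 more.
Source B at 15.0: take 15 of its 24 ; requirement met.
Source 27, Source Z, Source D: unused.
Cost = 7×2.0 + 15×15.0 = 239.

239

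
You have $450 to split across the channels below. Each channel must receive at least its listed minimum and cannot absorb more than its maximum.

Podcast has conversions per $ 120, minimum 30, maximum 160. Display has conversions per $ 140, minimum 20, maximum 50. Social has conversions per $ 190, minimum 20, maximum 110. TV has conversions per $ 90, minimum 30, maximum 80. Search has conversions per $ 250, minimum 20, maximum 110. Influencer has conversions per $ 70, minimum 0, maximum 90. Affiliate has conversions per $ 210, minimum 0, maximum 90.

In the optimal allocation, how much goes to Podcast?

60

Meeting every minimum uses 30+20+20+30+20+0+0 = 120 $, leaving 330.
Order the channels by conversions per $: Search 250 > Affiliate 210 > Social 190 > Display 140 > Podcast 120 > TV 90 > Influencer 70.
Search takes 90 more to reach its cap of 110 → 240 left.
Affiliate takes 90 more to reach its cap of 90 → 150 left.
Social takes 90 more to reach its cap of 110 → 60 left.
Display: +30 to 50 (cap) → 30 left.
Podcast has room for 130 more but only 30 remain, so it gets 60.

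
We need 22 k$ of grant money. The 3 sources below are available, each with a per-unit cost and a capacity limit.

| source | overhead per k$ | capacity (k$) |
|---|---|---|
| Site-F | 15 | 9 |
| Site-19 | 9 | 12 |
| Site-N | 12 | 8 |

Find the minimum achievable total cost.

234

Use sources in increasing cost order.
Site-19 (9): use full 12 → 10 k$ to go.
Site-N (12): use full 8 → 2 k$ to go.
Site-F at 15: take 2 of its 9 → requirement met.
Cost = 12×9 + 8×12 + 2×15 = 234.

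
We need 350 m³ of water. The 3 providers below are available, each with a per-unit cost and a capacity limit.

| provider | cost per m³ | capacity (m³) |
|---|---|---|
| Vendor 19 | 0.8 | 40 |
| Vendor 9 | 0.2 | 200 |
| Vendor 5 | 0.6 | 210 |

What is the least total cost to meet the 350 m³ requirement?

Use providers in increasing cost order.
Vendor 9 (0.2): use full 200 — 150 m³ to go.
Vendor 5 at 0.6: take 150 of its 210 — requirement met.
Vendor 19: unused.
Cost = 200×0.2 + 150×0.6 = 130.

130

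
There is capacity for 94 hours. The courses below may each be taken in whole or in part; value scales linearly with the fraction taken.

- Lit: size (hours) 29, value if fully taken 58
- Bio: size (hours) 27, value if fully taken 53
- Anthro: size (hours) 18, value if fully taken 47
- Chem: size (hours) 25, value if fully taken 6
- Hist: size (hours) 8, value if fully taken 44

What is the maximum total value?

Rank by value-to-size ratio: Hist 44/8≈5.5, Anthro 47/18≈2.61, Lit 58/29≈2, Bio 53/27≈1.96, Chem 6/25≈0.24.
All 8 hours of Hist fit (value 44) ; 86 remain.
Anthro: take in full, 18 hours for value 47 ; 68 left.
All 29 hours of Lit fit (value 58) ; 39 remain.
All 27 hours of Bio fit (value 53) ; 12 remain.
Only 12 hours remain; take 12/25 of Chem for value 6×12/25 = 2.88.
Total value = 204.88.

204.88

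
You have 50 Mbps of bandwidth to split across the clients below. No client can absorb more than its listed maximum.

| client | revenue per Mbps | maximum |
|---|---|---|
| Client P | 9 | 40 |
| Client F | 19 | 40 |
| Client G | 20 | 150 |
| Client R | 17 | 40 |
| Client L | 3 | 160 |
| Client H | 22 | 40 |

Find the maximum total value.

1080

Highest revenue per Mbps first: Client H 22 > Client G 20 > Client F 19 > Client R 17 > Client P 9 > Client L 3.
Give Client H 40 to hit its cap of 40 → 10 left.
Client G has room for 150 but only 10 remain, so it gets 10.
Total = 20×10 + 22×40 = 1080.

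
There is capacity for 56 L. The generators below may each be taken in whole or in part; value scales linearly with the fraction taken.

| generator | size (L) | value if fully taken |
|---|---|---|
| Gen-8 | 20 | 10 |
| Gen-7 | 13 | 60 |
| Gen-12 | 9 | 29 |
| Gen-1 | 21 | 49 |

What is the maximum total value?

144.5

Rank by value-to-size ratio: Gen-7 60/13≈4.62, Gen-12 29/9≈3.22, Gen-1 49/21≈2.33, Gen-8 10/20≈0.5.
Gen-7: take in full, 13 L for value 60 — 43 left.
Gen-12: take in full, 9 L for value 29 — 34 left.
Gen-1: take in full, 21 L for value 49 — 13 left.
13 L left: a 13/20 share of Gen-8 gives 10×13/20 = 6.5.
Total value = 144.5.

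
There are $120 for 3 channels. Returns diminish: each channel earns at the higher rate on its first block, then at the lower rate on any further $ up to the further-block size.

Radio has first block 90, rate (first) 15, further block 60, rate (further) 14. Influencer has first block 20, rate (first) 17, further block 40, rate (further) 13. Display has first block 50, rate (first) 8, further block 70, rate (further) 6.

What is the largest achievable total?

Order all 6 blocks by rate: Influencer/first 17 > Radio/first 15 > Radio/second 14 > Influencer/second 13 > Display/first 8 > Display/second 6.
Influencer first at 17: fill all 20 → 100 left.
Fill Radio first block (90 at 15) → 10 left.
Radio/second: +10 of 60 at 14; pool empty.
Total = 17×20 + 15×90 + 14×10 = 1830.

1830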